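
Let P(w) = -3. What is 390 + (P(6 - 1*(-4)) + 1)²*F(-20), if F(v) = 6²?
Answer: 534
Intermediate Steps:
F(v) = 36
390 + (P(6 - 1*(-4)) + 1)²*F(-20) = 390 + (-3 + 1)²*36 = 390 + (-2)²*36 = 390 + 4*36 = 390 + 144 = 534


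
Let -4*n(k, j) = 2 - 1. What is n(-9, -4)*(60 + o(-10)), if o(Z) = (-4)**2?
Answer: -19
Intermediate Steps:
n(k, j) = -1/4 (n(k, j) = -(2 - 1)/4 = -1/4*1 = -1/4)
o(Z) = 16
n(-9, -4)*(60 + o(-10)) = -(60 + 16)/4 = -1/4*76 = -19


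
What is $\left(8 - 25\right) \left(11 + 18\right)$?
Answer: $-493$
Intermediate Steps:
$\left(8 - 25\right) \left(11 + 18\right) = \left(-17\right) 29 = -493$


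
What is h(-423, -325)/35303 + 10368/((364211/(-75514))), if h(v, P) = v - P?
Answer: -27639783545734/12857740933 ≈ -2149.7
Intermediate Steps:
h(-423, -325)/35303 + 10368/((364211/(-75514))) = (-423 - 1*(-325))/35303 + 10368/((364211/(-75514))) = (-423 + 325)*(1/35303) + 10368/((364211*(-1/75514))) = -98*1/35303 + 10368/(-364211/75514) = -98/35303 + 10368*(-75514/364211) = -98/35303 - 782929152/364211 = -27639783545734/12857740933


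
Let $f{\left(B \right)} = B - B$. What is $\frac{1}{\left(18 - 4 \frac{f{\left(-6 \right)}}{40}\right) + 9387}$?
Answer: $\frac{1}{9405} \approx 0.00010633$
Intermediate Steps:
$f{\left(B \right)} = 0$
$\frac{1}{\left(18 - 4 \frac{f{\left(-6 \right)}}{40}\right) + 9387} = \frac{1}{\left(18 - 4 \cdot \frac{0}{40}\right) + 9387} = \frac{1}{\left(18 - 4 \cdot 0 \cdot \frac{1}{40}\right) + 9387} = \frac{1}{\left(18 - 0\right) + 9387} = \frac{1}{\left(18 + 0\right) + 9387} = \frac{1}{18 + 9387} = \frac{1}{9405}$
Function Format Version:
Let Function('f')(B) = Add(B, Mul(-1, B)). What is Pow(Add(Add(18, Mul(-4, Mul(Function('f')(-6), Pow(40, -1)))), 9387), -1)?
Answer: Rational(1, 9405) ≈ 0.00010633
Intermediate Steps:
Function('f')(B) = 0
Pow(Add(Add(18, Mul(-4, Mul(Function('f')(-6), Pow(40, -1)))), 9387), -1) = Pow(Add(Add(18, Mul(-4, Mul(0, Pow(40, -1)))), 9387), -1) = Pow(Add(Add(18, Mul(-4, Mul(0, Rational(1, 40)))), 9387), -1) = Pow(Add(Add(18, Mul(-4, 0)), 9387), -1) = Pow(Add(Add(18, 0), 9387), -1) = Pow(Add(18, 9387), -1) = Pow(9405, -1) = Rational(1, 9405)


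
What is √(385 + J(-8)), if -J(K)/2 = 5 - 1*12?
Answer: √399 ≈ 19.975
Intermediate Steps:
J(K) = 14 (J(K) = -2*(5 - 1*12) = -2*(5 - 12) = -2*(-7) = 14)
√(385 + J(-8)) = √(385 + 14) = √399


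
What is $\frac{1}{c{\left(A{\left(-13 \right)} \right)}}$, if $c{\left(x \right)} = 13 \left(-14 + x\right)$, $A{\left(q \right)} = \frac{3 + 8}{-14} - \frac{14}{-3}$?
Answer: $- \frac{42}{5525} \approx -0.0076018$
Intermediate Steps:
$A{\left(q \right)} = \frac{163}{42}$ ($A{\left(q \right)} = 11 \left(- \frac{1}{14}\right) - - \frac{14}{3} = - \frac{11}{14} + \frac{14}{3} = \frac{163}{42}$)
$c{\left(x \right)} = -182 + 13 x$
$\frac{1}{c{\left(A{\left(-13 \right)} \right)}} = \frac{1}{-182 + 13 \cdot \frac{163}{42}} = \frac{1}{-182 + \frac{2119}{42}} = \frac{1}{- \frac{5525}{42}} = - \frac{42}{5525}$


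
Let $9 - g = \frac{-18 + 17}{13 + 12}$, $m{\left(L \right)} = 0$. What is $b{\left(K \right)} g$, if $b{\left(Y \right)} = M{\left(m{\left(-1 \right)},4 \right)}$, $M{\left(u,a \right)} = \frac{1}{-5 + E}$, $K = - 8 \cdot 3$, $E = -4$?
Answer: $- \frac{226}{225} \approx -1.0044$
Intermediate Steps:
$K = -24$ ($K = \left(-1\right) 24 = -24$)
$M{\left(u,a \right)} = - \frac{1}{9}$ ($M{\left(u,a \right)} = \frac{1}{-5 - 4} = \frac{1}{-9} = - \frac{1}{9}$)
$b{\left(Y \right)} = - \frac{1}{9}$
$g = \frac{226}{25}$ ($g = 9 - \frac{-18 + 17}{13 + 12} = 9 - - \frac{1}{25} = 9 + \frac{1}{25} = \frac{226}{25} \approx 9.04$)
$b{\left(K \right)} g = \left(- \frac{1}{9}\right) \frac{226}{25} = - \frac{226}{225}$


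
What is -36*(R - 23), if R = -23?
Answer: 1656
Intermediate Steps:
-36*(R - 23) = -36*(-23 - 23) = -36*(-46) = 1656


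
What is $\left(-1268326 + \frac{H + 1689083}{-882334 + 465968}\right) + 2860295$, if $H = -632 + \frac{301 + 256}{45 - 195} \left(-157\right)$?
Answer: $\frac{99426011343001}{62454900} \approx 1.592 \cdot 10^{6}$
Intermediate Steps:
$H = - \frac{7351}{150}$ ($H = -632 + \frac{557}{-150} \left(-157\right) = -632 + 557 \left(- \frac{1}{150}\right) \left(-157\right) = -632 - - \frac{87449}{150} = -632 + \frac{87449}{150} = - \frac{7351}{150} \approx -49.007$)
$\left(-1268326 + \frac{H + 1689083}{-882334 + 465968}\right) + 2860295 = \left(-1268326 + \frac{- \frac{7351}{150} + 1689083}{-882334 + 465968}\right) + 2860295 = \left(-1268326 + \frac{253355099}{150 \left(-416366\right)}\right) + 2860295 = \left(-1268326 + \frac{253355099}{150} \left(- \frac{1}{416366}\right)\right) + 2860295 = \left(-1268326 - \frac{253355099}{62454900}\right) + 2860295 = - \frac{79213426852499}{62454900} + 2860295 = \frac{99426011343001}{62454900}$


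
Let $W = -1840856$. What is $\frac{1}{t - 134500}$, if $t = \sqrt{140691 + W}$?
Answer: $- \frac{26900}{3618390033} - \frac{i \sqrt{1700165}}{18091950165} \approx -7.4342 \cdot 10^{-6} - 7.2071 \cdot 10^{-8} i$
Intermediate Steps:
$t = i \sqrt{1700165}$ ($t = \sqrt{140691 - 1840856} = \sqrt{-1700165} = i \sqrt{1700165} \approx 1303.9 i$)
$\frac{1}{t - 134500} = \frac{1}{i \sqrt{1700165} - 134500} = \frac{1}{-134500 + i \sqrt{1700165}}$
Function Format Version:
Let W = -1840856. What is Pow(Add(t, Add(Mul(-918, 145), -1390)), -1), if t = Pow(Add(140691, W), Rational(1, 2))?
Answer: Add(Rational(-26900, 3618390033), Mul(Rational(-1, 18091950165), I, Pow(1700165, Rational(1, 2)))) ≈ Add(-7.4342e-6, Mul(-7.2071e-8, I))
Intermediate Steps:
t = Mul(I, Pow(1700165, Rational(1, 2))) (t = Pow(Add(140691, -1840856), Rational(1, 2)) = Pow(-1700165, Rational(1, 2)) = Mul(I, Pow(1700165, Rational(1, 2))) ≈ Mul(1303.9, I))
Pow(Add(t, Add(Mul(-918, 145), -1390)), -1) = Pow(Add(Mul(I, Pow(1700165, Rational(1, 2))), Add(Mul(-918, 145), -1390)), -1) = Pow(Add(Mul(I, Pow(1700165, Rational(1, 2))), Add(-133110, -1390)), -1) = Pow(Add(Mul(I, Pow(1700165, Rational(1, 2))), -134500), -1) = Pow(Add(-134500, Mul(I, Pow(1700165, Rational(1, 2)))), -1)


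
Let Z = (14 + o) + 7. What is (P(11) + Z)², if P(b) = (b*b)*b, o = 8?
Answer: 1849600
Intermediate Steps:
P(b) = b³ (P(b) = b²*b = b³)
Z = 29 (Z = (14 + 8) + 7 = 22 + 7 = 29)
(P(11) + Z)² = (11³ + 29)² = (1331 + 29)² = 1360² = 1849600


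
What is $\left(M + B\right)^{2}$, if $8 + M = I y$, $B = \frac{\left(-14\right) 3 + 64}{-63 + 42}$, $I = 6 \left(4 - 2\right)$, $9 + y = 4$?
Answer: $\frac{2102500}{441} \approx 4767.6$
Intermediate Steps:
$y = -5$ ($y = -9 + 4 = -5$)
$I = 12$ ($I = 6 \cdot 2 = 12$)
$B = - \frac{22}{21}$ ($B = \frac{-42 + 64}{-21} = 22 \left(- \frac{1}{21}\right) = - \frac{22}{21} \approx -1.0476$)
$M = -68$ ($M = -8 + 12 \left(-5\right) = -8 - 60 = -68$)
$\left(M + B\right)^{2} = \left(-68 - \frac{22}{21}\right)^{2} = \left(- \frac{1450}{21}\right)^{2} = \frac{2102500}{441}$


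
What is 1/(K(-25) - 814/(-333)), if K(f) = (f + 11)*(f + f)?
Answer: 9/6322 ≈ 0.0014236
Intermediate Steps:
K(f) = 2*f*(11 + f) (K(f) = (11 + f)*(2*f) = 2*f*(11 + f))
1/(K(-25) - 814/(-333)) = 1/(2*(-25)*(11 - 25) - 814/(-333)) = 1/(2*(-25)*(-14) - 814*(-1/333)) = 1/(700 + 22/9) = 1/(6322/9) = 9/6322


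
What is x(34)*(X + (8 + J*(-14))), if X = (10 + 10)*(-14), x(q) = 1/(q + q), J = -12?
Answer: -26/17 ≈ -1.5294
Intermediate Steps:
x(q) = 1/(2*q)
X = -280 (X = 20*(-14) = -280)
x(34)*(X + (8 + J*(-14))) = ((1/2)/34)*(-280 + (8 - 12*(-14))) = ((1/2)*(1/34))*(-280 + (8 + 168)) = (-280 + 176)/68 = (1/68)*(-104) = -26/17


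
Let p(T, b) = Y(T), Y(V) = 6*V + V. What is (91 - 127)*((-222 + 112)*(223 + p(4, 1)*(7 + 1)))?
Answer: 1770120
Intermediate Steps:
Y(V) = 7*V
p(T, b) = 7*T
(91 - 127)*((-222 + 112)*(223 + p(4, 1)*(7 + 1))) = (91 - 127)*((-222 + 112)*(223 + (7*4)*(7 + 1))) = -(-3960)*(223 + 28*8) = -(-3960)*(223 + 224) = -(-3960)*447 = -36*(-49170) = 1770120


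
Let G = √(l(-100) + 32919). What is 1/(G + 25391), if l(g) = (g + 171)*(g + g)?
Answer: 25391/644684162 - √18719/644684162 ≈ 3.9173e-5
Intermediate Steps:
l(g) = 2*g*(171 + g) (l(g) = (171 + g)*(2*g) = 2*g*(171 + g))
G = √18719 (G = √(2*(-100)*(171 - 100) + 32919) = √(2*(-100)*71 + 32919) = √(-14200 + 32919) = √18719 ≈ 136.82)
1/(G + 25391) = 1/(√18719 + 25391) = 1/(25391 + √18719)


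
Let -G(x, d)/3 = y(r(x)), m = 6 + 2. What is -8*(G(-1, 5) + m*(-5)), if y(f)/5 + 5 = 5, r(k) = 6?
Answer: 320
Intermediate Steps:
m = 8
y(f) = 0 (y(f) = -25 + 5*5 = -25 + 25 = 0)
G(x, d) = 0 (G(x, d) = -3*0 = 0)
-8*(G(-1, 5) + m*(-5)) = -8*(0 + 8*(-5)) = -8*(0 - 40) = -8*(-40) = 320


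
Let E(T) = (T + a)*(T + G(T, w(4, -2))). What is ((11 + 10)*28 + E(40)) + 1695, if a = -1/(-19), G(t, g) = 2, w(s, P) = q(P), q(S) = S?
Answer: 75339/19 ≈ 3965.2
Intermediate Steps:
w(s, P) = P
a = 1/19 (a = -1*(-1/19) = 1/19 ≈ 0.052632)
E(T) = (2 + T)*(1/19 + T) (E(T) = (T + 1/19)*(T + 2) = (1/19 + T)*(2 + T) = (2 + T)*(1/19 + T))
((11 + 10)*28 + E(40)) + 1695 = ((11 + 10)*28 + (2/19 + 40² + (39/19)*40)) + 1695 = (21*28 + (2/19 + 1600 + 1560/19)) + 1695 = (588 + 31962/19) + 1695 = 43134/19 + 1695 = 75339/19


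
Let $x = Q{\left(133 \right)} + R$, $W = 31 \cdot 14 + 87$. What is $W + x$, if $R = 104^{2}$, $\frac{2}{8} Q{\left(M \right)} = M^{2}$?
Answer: $82093$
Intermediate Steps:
$Q{\left(M \right)} = 4 M^{2}$
$R = 10816$
$W = 521$ ($W = 434 + 87 = 521$)
$x = 81572$ ($x = 4 \cdot 133^{2} + 10816 = 4 \cdot 17689 + 10816 = 70756 + 10816 = 81572$)
$W + x = 521 + 81572 = 82093$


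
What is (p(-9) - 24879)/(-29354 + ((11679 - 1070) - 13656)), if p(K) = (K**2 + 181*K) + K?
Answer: 26436/32401 ≈ 0.81590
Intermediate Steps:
p(K) = K**2 + 182*K
(p(-9) - 24879)/(-29354 + ((11679 - 1070) - 13656)) = (-9*(182 - 9) - 24879)/(-29354 + ((11679 - 1070) - 13656)) = (-9*173 - 24879)/(-29354 + (10609 - 13656)) = (-1557 - 24879)/(-29354 - 3047) = -26436/(-32401) = -26436*(-1/32401) = 26436/32401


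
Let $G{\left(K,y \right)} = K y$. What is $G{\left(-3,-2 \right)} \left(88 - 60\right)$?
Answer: $168$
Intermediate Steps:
$G{\left(-3,-2 \right)} \left(88 - 60\right) = \left(-3\right) \left(-2\right) \left(88 - 60\right) = 6 \left(88 - 60\right) = 6 \cdot 28 = 168$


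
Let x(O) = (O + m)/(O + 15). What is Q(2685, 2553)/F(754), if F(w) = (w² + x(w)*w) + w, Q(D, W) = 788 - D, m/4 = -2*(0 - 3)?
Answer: -1458793/438355242 ≈ -0.0033279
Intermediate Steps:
m = 24 (m = 4*(-2*(0 - 3)) = 4*(-2*(-3)) = 4*6 = 24)
x(O) = (24 + O)/(15 + O) (x(O) = (O + 24)/(O + 15) = (24 + O)/(15 + O))
F(w) = w + w² + w*(24 + w)/(15 + w) (F(w) = (w² + ((24 + w)/(15 + w))*w) + w = (w² + w*(24 + w)/(15 + w)) + w = w + w² + w*(24 + w)/(15 + w))
Q(2685, 2553)/F(754) = (788 - 1*2685)/((754*(39 + 754² + 17*754)/(15 + 754))) = (788 - 2685)/((754*(39 + 568516 + 12818)/769)) = -1897/(754*(1/769)*581373) = -1897/438355242/769 = -1897*769/438355242 = -1458793/438355242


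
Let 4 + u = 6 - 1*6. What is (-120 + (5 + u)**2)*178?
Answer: -21182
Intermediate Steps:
u = -4 (u = -4 + (6 - 1*6) = -4 + (6 - 6) = -4 + 0 = -4)
(-120 + (5 + u)**2)*178 = (-120 + (5 - 4)**2)*178 = (-120 + 1**2)*178 = (-120 + 1)*178 = -119*178 = -21182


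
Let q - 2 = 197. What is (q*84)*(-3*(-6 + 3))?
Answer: 150444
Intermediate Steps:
q = 199 (q = 2 + 197 = 199)
(q*84)*(-3*(-6 + 3)) = (199*84)*(-3*(-6 + 3)) = 16716*(-3*(-3)) = 16716*9 = 150444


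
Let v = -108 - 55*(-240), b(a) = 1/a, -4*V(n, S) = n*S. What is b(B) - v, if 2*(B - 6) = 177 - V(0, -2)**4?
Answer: -2474386/189 ≈ -13092.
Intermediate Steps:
V(n, S) = -S*n/4 (V(n, S) = -n*S/4 = -S*n/4)
B = 189/2 (B = 6 + (177 - (-1/4*(-2)*0)**4)/2 = 6 + (177 - 1*0**4)/2 = 6 + (177 - 1*0)/2 = 6 + (177 + 0)/2 = 6 + (1/2)*177 = 6 + 177/2 = 189/2 ≈ 94.500)
v = 13092 (v = -108 + 13200 = 13092)
b(B) - v = 1/(189/2) - 1*13092 = 2/189 - 13092 = -2474386/189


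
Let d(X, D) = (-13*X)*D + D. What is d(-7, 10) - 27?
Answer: 893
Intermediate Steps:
d(X, D) = D - 13*D*X (d(X, D) = -13*D*X + D = D - 13*D*X)
d(-7, 10) - 27 = 10*(1 - 13*(-7)) - 27 = 10*(1 + 91) - 27 = 10*92 - 27 = 920 - 27 = 893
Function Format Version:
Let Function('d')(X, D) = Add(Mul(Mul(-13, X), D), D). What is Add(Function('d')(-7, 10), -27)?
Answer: 893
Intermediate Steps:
Function('d')(X, D) = Add(D, Mul(-13, D, X)) (Function('d')(X, D) = Add(Mul(-13, D, X), D) = Add(D, Mul(-13, D, X)))
Add(Function('d')(-7, 10), -27) = Add(Mul(10, Add(1, Mul(-13, -7))), -27) = Add(Mul(10, Add(1, 91)), -27) = Add(Mul(10, 92), -27) = Add(920, -27) = 893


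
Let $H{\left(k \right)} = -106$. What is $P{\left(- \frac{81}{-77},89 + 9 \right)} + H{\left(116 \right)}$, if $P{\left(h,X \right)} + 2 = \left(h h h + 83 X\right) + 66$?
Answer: $\frac{3694796477}{456533} \approx 8093.2$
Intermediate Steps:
$P{\left(h,X \right)} = 64 + h^{3} + 83 X$ ($P{\left(h,X \right)} = -2 + \left(\left(h h h + 83 X\right) + 66\right) = -2 + \left(\left(h^{2} h + 83 X\right) + 66\right) = -2 + \left(\left(h^{3} + 83 X\right) + 66\right) = -2 + \left(66 + h^{3} + 83 X\right) = 64 + h^{3} + 83 X$)
$P{\left(- \frac{81}{-77},89 + 9 \right)} + H{\left(116 \right)} = \left(64 + \left(- \frac{81}{-77}\right)^{3} + 83 \left(89 + 9\right)\right) - 106 = \left(64 + \left(\left(-81\right) \left(- \frac{1}{77}\right)\right)^{3} + 83 \cdot 98\right) - 106 = \left(64 + \left(\frac{81}{77}\right)^{3} + 8134\right) - 106 = \left(64 + \frac{531441}{456533} + 8134\right) - 106 = \frac{3743188975}{456533} - 106 = \frac{3694796477}{456533}$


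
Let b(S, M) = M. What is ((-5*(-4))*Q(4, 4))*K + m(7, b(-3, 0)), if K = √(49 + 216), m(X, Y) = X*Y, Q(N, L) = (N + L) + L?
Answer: 240*√265 ≈ 3906.9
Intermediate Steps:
Q(N, L) = N + 2*L (Q(N, L) = (L + N) + L = N + 2*L)
K = √265 ≈ 16.279
((-5*(-4))*Q(4, 4))*K + m(7, b(-3, 0)) = ((-5*(-4))*(4 + 2*4))*√265 + 7*0 = (20*(4 + 8))*√265 + 0 = (20*12)*√265 + 0 = 240*√265 + 0 = 240*√265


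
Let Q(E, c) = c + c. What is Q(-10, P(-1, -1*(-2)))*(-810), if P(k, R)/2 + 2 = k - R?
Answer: 16200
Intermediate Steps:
P(k, R) = -4 - 2*R + 2*k (P(k, R) = -4 + 2*(k - R) = -4 + (-2*R + 2*k) = -4 - 2*R + 2*k)
Q(E, c) = 2*c
Q(-10, P(-1, -1*(-2)))*(-810) = (2*(-4 - (-2)*(-2) + 2*(-1)))*(-810) = (2*(-4 - 2*2 - 2))*(-810) = (2*(-4 - 4 - 2))*(-810) = (2*(-10))*(-810) = -20*(-810) = 16200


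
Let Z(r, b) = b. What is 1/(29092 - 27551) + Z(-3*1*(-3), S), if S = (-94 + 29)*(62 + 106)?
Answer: -16827719/1541 ≈ -10920.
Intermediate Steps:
S = -10920 (S = -65*168 = -10920)
1/(29092 - 27551) + Z(-3*1*(-3), S) = 1/(29092 - 27551) - 10920 = 1/1541 - 10920 = -16827719/1541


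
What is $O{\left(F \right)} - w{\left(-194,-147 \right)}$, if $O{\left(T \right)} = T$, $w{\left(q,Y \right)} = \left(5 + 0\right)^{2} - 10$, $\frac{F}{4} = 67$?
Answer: $253$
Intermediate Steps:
$F = 268$ ($F = 4 \cdot 67 = 268$)
$w{\left(q,Y \right)} = 15$ ($w{\left(q,Y \right)} = 5^{2} - 10 = 25 - 10 = 15$)
$O{\left(F \right)} - w{\left(-194,-147 \right)} = 268 - 15 = 253$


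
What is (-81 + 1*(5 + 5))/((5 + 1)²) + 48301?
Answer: 1738765/36 ≈ 48299.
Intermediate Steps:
(-81 + 1*(5 + 5))/((5 + 1)²) + 48301 = (-81 + 1*10)/(6²) + 48301 = (-81 + 10)/36 + 48301 = -71*1/36 + 48301 = -71/36 + 48301 = 1738765/36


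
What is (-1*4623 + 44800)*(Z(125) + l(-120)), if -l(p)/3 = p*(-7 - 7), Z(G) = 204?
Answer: -194295972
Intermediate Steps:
l(p) = 42*p (l(p) = -3*p*(-7 - 7) = -3*p*(-14) = -(-42)*p = 42*p)
(-1*4623 + 44800)*(Z(125) + l(-120)) = (-1*4623 + 44800)*(204 + 42*(-120)) = (-4623 + 44800)*(204 - 5040) = 40177*(-4836) = -194295972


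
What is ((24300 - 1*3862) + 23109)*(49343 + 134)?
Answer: 2154574919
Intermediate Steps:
((24300 - 1*3862) + 23109)*(49343 + 134) = ((24300 - 3862) + 23109)*49477 = (20438 + 23109)*49477 = 43547*49477 = 2154574919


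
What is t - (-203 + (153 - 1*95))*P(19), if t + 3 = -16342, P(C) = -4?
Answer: -16925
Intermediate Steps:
t = -16345 (t = -3 - 16342 = -16345)
t - (-203 + (153 - 1*95))*P(19) = -16345 - (-203 + (153 - 1*95))*(-4) = -16345 - (-203 + (153 - 95))*(-4) = -16345 - (-203 + 58)*(-4) = -16345 - (-145)*(-4) = -16345 - 1*580 = -16345 - 580 = -16925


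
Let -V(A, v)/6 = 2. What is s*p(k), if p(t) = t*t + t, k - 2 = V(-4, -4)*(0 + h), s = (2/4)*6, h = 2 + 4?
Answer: 14490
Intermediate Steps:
h = 6
V(A, v) = -12 (V(A, v) = -6*2 = -12)
s = 3 (s = (2*(1/4))*6 = (1/2)*6 = 3)
k = -70 (k = 2 - 12*(0 + 6) = 2 - 12*6 = 2 - 72 = -70)
p(t) = t + t**2 (p(t) = t**2 + t = t + t**2)
s*p(k) = 3*(-70*(1 - 70)) = 3*(-70*(-69)) = 3*4830 = 14490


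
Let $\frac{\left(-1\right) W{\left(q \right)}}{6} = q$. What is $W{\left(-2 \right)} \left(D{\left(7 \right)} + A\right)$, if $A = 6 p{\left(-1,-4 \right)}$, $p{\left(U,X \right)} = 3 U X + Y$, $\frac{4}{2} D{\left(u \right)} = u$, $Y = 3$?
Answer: $1122$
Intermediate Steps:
$D{\left(u \right)} = \frac{u}{2}$
$W{\left(q \right)} = - 6 q$
$p{\left(U,X \right)} = 3 + 3 U X$ ($p{\left(U,X \right)} = 3 U X + 3 = 3 + 3 U X$)
$A = 90$ ($A = 6 \left(3 + 3 \left(-1\right) \left(-4\right)\right) = 6 \left(3 + 12\right) = 6 \cdot 15 = 90$)
$W{\left(-2 \right)} \left(D{\left(7 \right)} + A\right) = \left(-6\right) \left(-2\right) \left(\frac{1}{2} \cdot 7 + 90\right) = 12 \left(\frac{7}{2} + 90\right) = 12 \cdot \frac{187}{2} = 1122$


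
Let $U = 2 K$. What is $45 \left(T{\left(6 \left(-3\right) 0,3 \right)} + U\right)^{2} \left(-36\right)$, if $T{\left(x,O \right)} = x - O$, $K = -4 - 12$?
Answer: $-1984500$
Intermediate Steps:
$K = -16$ ($K = -4 - 12 = -16$)
$U = -32$ ($U = 2 \left(-16\right) = -32$)
$45 \left(T{\left(6 \left(-3\right) 0,3 \right)} + U\right)^{2} \left(-36\right) = 45 \left(\left(6 \left(-3\right) 0 - 3\right) - 32\right)^{2} \left(-36\right) = 45 \left(\left(\left(-18\right) 0 - 3\right) - 32\right)^{2} \left(-36\right) = 45 \left(\left(0 - 3\right) - 32\right)^{2} \left(-36\right) = 45 \left(-3 - 32\right)^{2} \left(-36\right) = 45 \left(-35\right)^{2} \left(-36\right) = 45 \cdot 1225 \left(-36\right) = 55125 \left(-36\right) = -1984500$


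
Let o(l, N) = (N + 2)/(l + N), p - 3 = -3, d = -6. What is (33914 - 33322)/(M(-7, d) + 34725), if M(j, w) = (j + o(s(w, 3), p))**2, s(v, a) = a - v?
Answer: 23976/1408223 ≈ 0.017026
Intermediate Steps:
p = 0 (p = 3 - 3 = 0)
o(l, N) = (2 + N)/(N + l)
M(j, w) = (j + 2/(3 - w))**2 (M(j, w) = (j + (2 + 0)/(0 + (3 - w)))**2 = (j + 2/(3 - w))**2)
(33914 - 33322)/(M(-7, d) + 34725) = (33914 - 33322)/((-2 - 7*(-3 - 6))**2/(-3 - 6)**2 + 34725) = 592/((-2 - 7*(-9))**2/(-9)**2 + 34725) = 592/((-2 + 63)**2/81 + 34725) = 592/((1/81)*61**2 + 34725) = 592/((1/81)*3721 + 34725) = 592/(3721/81 + 34725) = 592/(2816446/81) = 592*(81/2816446) = 23976/1408223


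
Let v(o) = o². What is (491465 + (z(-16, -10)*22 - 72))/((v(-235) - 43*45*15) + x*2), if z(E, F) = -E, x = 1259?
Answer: 491745/28718 ≈ 17.123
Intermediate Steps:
(491465 + (z(-16, -10)*22 - 72))/((v(-235) - 43*45*15) + x*2) = (491465 + (-1*(-16)*22 - 72))/(((-235)² - 43*45*15) + 1259*2) = (491465 + (16*22 - 72))/((55225 - 1935*15) + 2518) = (491465 + (352 - 72))/((55225 - 1*29025) + 2518) = (491465 + 280)/((55225 - 29025) + 2518) = 491745/(26200 + 2518) = 491745/28718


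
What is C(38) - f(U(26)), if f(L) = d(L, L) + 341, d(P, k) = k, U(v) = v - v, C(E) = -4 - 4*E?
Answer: -497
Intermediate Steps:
U(v) = 0
f(L) = 341 + L (f(L) = L + 341 = 341 + L)
C(38) - f(U(26)) = (-4 - 4*38) - (341 + 0) = (-4 - 152) - 1*341 = -156 - 341 = -497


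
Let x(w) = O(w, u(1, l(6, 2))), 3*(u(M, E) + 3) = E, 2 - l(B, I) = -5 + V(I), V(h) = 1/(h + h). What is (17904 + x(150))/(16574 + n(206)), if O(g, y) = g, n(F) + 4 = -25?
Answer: 6018/5515 ≈ 1.0912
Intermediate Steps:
n(F) = -29 (n(F) = -4 - 25 = -29)
V(h) = 1/(2*h)
l(B, I) = 7 - 1/(2*I) (l(B, I) = 2 - (-5 + 1/(2*I)) = 2 + (5 - 1/(2*I)) = 7 - 1/(2*I))
u(M, E) = -3 + E/3
x(w) = w
(17904 + x(150))/(16574 + n(206)) = (17904 + 150)/(16574 - 29) = 18054/16545 = 18054*(1/16545) = 6018/5515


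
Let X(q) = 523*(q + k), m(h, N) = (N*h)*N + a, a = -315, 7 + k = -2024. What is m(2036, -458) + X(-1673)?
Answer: 425141997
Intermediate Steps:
k = -2031 (k = -7 - 2024 = -2031)
m(h, N) = -315 + h*N**2 (m(h, N) = (N*h)*N - 315 = h*N**2 - 315 = -315 + h*N**2)
X(q) = -1062213 + 523*q (X(q) = 523*(q - 2031) = 523*(-2031 + q) = -1062213 + 523*q)
m(2036, -458) + X(-1673) = (-315 + 2036*(-458)**2) + (-1062213 + 523*(-1673)) = (-315 + 2036*209764) + (-1062213 - 874979) = (-315 + 427079504) - 1937192 = 427079189 - 1937192 = 425141997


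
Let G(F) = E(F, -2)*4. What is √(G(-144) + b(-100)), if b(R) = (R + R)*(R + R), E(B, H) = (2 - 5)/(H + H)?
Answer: √40003 ≈ 200.01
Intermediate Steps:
E(B, H) = -3/(2*H) (E(B, H) = -3*1/(2*H) = -3/(2*H))
b(R) = 4*R² (b(R) = (2*R)*(2*R) = 4*R²)
G(F) = 3 (G(F) = -3/2/(-2)*4 = -3/2*(-½)*4 = (¾)*4 = 3)
√(G(-144) + b(-100)) = √(3 + 4*(-100)²) = √(3 + 4*10000) = √(3 + 40000) = √40003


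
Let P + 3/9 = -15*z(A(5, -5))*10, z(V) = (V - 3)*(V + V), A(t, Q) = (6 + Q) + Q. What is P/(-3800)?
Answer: 25201/11400 ≈ 2.2106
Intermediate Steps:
A(t, Q) = 6 + 2*Q
z(V) = 2*V*(-3 + V) (z(V) = (-3 + V)*(2*V) = 2*V*(-3 + V))
P = -25201/3 (P = -1/3 - 30*(6 + 2*(-5))*(-3 + (6 + 2*(-5)))*10 = -1/3 - 30*(6 - 10)*(-3 + (6 - 10))*10 = -1/3 - 30*(-4)*(-3 - 4)*10 = -1/3 - 30*(-4)*(-7)*10 = -1/3 - 15*56*10 = -1/3 - 840*10 = -1/3 - 8400 = -25201/3 ≈ -8400.3)
P/(-3800) = -25201/3/(-3800) = -25201/3*(-1/3800) = 25201/11400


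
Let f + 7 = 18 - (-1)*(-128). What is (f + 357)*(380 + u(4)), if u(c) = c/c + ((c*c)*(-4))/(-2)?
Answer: 99120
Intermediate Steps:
u(c) = 1 + 2*c² (u(c) = 1 + (c²*(-4))*(-½) = 1 - 4*c²*(-½) = 1 + 2*c²)
f = -117 (f = -7 + (18 - (-1)*(-128)) = -7 + (18 - 1*128) = -7 + (18 - 128) = -7 - 110 = -117)
(f + 357)*(380 + u(4)) = (-117 + 357)*(380 + (1 + 2*4²)) = 240*(380 + (1 + 2*16)) = 240*(380 + (1 + 32)) = 240*(380 + 33) = 240*413 = 99120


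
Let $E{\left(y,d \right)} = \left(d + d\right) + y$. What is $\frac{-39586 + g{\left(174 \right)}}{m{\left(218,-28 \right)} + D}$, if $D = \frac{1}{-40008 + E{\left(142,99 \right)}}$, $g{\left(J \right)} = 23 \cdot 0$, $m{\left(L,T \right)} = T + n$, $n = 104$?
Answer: $- \frac{1570297448}{3014767} \approx -520.87$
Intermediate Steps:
$E{\left(y,d \right)} = y + 2 d$ ($E{\left(y,d \right)} = 2 d + y = y + 2 d$)
$m{\left(L,T \right)} = 104 + T$ ($m{\left(L,T \right)} = T + 104 = 104 + T$)
$g{\left(J \right)} = 0$
$D = - \frac{1}{39668}$ ($D = \frac{1}{-40008 + \left(142 + 2 \cdot 99\right)} = \frac{1}{-40008 + \left(142 + 198\right)} = \frac{1}{-40008 + 340} = \frac{1}{-39668} = - \frac{1}{39668} \approx -2.5209 \cdot 10^{-5}$)
$\frac{-39586 + g{\left(174 \right)}}{m{\left(218,-28 \right)} + D} = \frac{-39586 + 0}{\left(104 - 28\right) - \frac{1}{39668}} = - \frac{39586}{76 - \frac{1}{39668}} = - \frac{39586}{\frac{3014767}{39668}} = \left(-39586\right) \frac{39668}{3014767} = - \frac{1570297448}{3014767}$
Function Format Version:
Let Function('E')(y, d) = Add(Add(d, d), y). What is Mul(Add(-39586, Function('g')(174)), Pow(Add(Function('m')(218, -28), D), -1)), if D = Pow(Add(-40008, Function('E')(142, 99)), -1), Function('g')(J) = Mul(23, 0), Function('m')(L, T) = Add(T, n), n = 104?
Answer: Rational(-1570297448, 3014767) ≈ -520.87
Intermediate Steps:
Function('E')(y, d) = Add(y, Mul(2, d)) (Function('E')(y, d) = Add(Mul(2, d), y) = Add(y, Mul(2, d)))
Function('m')(L, T) = Add(104, T) (Function('m')(L, T) = Add(T, 104) = Add(104, T))
Function('g')(J) = 0
D = Rational(-1, 39668) (D = Pow(Add(-40008, Add(142, Mul(2, 99))), -1) = Pow(Add(-40008, Add(142, 198)), -1) = Pow(Add(-40008, 340), -1) = Pow(-39668, -1) = Rational(-1, 39668) ≈ -2.5209e-5)
Mul(Add(-39586, Function('g')(174)), Pow(Add(Function('m')(218, -28), D), -1)) = Mul(Add(-39586, 0), Pow(Add(Add(104, -28), Rational(-1, 39668)), -1)) = Mul(-39586, Pow(Add(76, Rational(-1, 39668)), -1)) = Mul(-39586, Pow(Rational(3014767, 39668), -1)) = Mul(-39586, Rational(39668, 3014767)) = Rational(-1570297448, 3014767)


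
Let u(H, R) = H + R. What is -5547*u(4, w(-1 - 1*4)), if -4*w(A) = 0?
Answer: -22188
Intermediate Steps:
w(A) = 0 (w(A) = -¼*0 = 0)
-5547*u(4, w(-1 - 1*4)) = -5547*(4 + 0) = -5547*4 = -22188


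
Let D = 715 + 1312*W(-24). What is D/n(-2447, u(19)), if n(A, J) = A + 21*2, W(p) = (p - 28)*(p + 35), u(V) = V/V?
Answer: 57673/185 ≈ 311.75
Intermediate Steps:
u(V) = 1
W(p) = (-28 + p)*(35 + p)
n(A, J) = 42 + A (n(A, J) = A + 42 = 42 + A)
D = -749749 (D = 715 + 1312*(-980 + (-24)² + 7*(-24)) = 715 + 1312*(-980 + 576 - 168) = 715 + 1312*(-572) = 715 - 750464 = -749749)
D/n(-2447, u(19)) = -749749/(42 - 2447) = -749749/(-2405) = -749749*(-1/2405) = 57673/185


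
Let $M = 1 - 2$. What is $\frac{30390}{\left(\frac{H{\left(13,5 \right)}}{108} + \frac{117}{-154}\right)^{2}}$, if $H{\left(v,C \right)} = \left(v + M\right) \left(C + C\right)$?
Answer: $\frac{58379068440}{237169} \approx 2.4615 \cdot 10^{5}$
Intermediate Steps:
$M = -1$ ($M = 1 - 2 = -1$)
$H{\left(v,C \right)} = 2 C \left(-1 + v\right)$ ($H{\left(v,C \right)} = \left(v - 1\right) \left(C + C\right) = \left(-1 + v\right) 2 C = 2 C \left(-1 + v\right)$)
$\frac{30390}{\left(\frac{H{\left(13,5 \right)}}{108} + \frac{117}{-154}\right)^{2}} = \frac{30390}{\left(\frac{2 \cdot 5 \left(-1 + 13\right)}{108} + \frac{117}{-154}\right)^{2}} = \frac{30390}{\left(2 \cdot 5 \cdot 12 \cdot \frac{1}{108} + 117 \left(- \frac{1}{154}\right)\right)^{2}} = \frac{30390}{\left(120 \cdot \frac{1}{108} - \frac{117}{154}\right)^{2}} = \frac{30390}{\left(\frac{10}{9} - \frac{117}{154}\right)^{2}} = \frac{30390}{\left(\frac{487}{1386}\right)^{2}} = \frac{30390}{\frac{237169}{1920996}} = 30390 \cdot \frac{1920996}{237169} = \frac{58379068440}{237169}$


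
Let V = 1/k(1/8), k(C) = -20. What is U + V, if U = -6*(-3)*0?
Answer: -1/20 ≈ -0.050000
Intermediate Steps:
U = 0 (U = 18*0 = 0)
V = -1/20 (V = 1/(-20) = -1/20 ≈ -0.050000)
U + V = 0 - 1/20 = -1/20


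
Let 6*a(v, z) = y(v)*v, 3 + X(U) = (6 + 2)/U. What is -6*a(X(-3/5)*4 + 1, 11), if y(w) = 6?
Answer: 386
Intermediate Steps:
X(U) = -3 + 8/U (X(U) = -3 + (6 + 2)/U = -3 + 8/U)
a(v, z) = v (a(v, z) = (6*v)/6 = v)
-6*a(X(-3/5)*4 + 1, 11) = -6*((-3 + 8/((-3/5)))*4 + 1) = -6*((-3 + 8/(((1/5)*(-3))))*4 + 1) = -6*((-3 + 8/(-3/5))*4 + 1) = -6*((-3 + 8*(-5/3))*4 + 1) = -6*((-3 - 40/3)*4 + 1) = -6*(-49/3*4 + 1) = -6*(-196/3 + 1) = -6*(-193/3) = 386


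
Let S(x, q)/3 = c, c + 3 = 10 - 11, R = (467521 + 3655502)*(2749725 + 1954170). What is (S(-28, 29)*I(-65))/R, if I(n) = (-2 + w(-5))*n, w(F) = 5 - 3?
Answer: 0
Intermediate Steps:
w(F) = 2
I(n) = 0 (I(n) = (-2 + 2)*n = 0*n = 0)
R = 19394267274585 (R = 4123023*4703895 = 19394267274585)
c = -4 (c = -3 + (10 - 11) = -3 - 1 = -4)
S(x, q) = -12 (S(x, q) = 3*(-4) = -12)
(S(-28, 29)*I(-65))/R = -12*0/19394267274585 = 0*(1/19394267274585) = 0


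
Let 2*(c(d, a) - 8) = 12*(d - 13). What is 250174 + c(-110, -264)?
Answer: 249444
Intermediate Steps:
c(d, a) = -70 + 6*d (c(d, a) = 8 + (12*(d - 13))/2 = 8 + (12*(-13 + d))/2 = 8 + (-156 + 12*d)/2 = 8 + (-78 + 6*d) = -70 + 6*d)
250174 + c(-110, -264) = 250174 + (-70 + 6*(-110)) = 250174 + (-70 - 660) = 250174 - 730 = 249444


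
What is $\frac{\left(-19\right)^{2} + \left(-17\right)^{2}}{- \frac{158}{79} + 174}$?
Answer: $\frac{325}{86} \approx 3.7791$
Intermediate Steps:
$\frac{\left(-19\right)^{2} + \left(-17\right)^{2}}{- \frac{158}{79} + 174} = \frac{361 + 289}{\left(-158\right) \frac{1}{79} + 174} = \frac{650}{-2 + 174} = \frac{650}{172} = 650 \cdot \frac{1}{172} = \frac{325}{86}$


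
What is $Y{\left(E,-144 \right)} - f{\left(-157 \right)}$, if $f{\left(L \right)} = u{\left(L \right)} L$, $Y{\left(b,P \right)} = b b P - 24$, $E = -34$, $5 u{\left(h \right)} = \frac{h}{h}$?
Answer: $- \frac{832283}{5} \approx -1.6646 \cdot 10^{5}$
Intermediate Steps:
$u{\left(h \right)} = \frac{1}{5}$ ($u{\left(h \right)} = \frac{h \frac{1}{h}}{5} = \frac{1}{5} \cdot 1 = \frac{1}{5}$)
$Y{\left(b,P \right)} = -24 + P b^{2}$ ($Y{\left(b,P \right)} = b^{2} P - 24 = P b^{2} - 24 = -24 + P b^{2}$)
$f{\left(L \right)} = \frac{L}{5}$
$Y{\left(E,-144 \right)} - f{\left(-157 \right)} = \left(-24 - 144 \left(-34\right)^{2}\right) - \frac{1}{5} \left(-157\right) = \left(-24 - 166464\right) - - \frac{157}{5} = \left(-24 - 166464\right) + \frac{157}{5} = -166488 + \frac{157}{5} = - \frac{832283}{5}$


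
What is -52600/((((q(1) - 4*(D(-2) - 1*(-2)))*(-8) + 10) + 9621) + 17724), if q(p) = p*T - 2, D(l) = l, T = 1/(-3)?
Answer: -157800/82121 ≈ -1.9216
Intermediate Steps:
T = -⅓ (T = 1*(-⅓) = -⅓ ≈ -0.33333)
q(p) = -2 - p/3 (q(p) = p*(-⅓) - 2 = -p/3 - 2 = -2 - p/3)
-52600/((((q(1) - 4*(D(-2) - 1*(-2)))*(-8) + 10) + 9621) + 17724) = -52600/(((((-2 - ⅓*1) - 4*(-2 - 1*(-2)))*(-8) + 10) + 9621) + 17724) = -52600/(((((-2 - ⅓) - 4*(-2 + 2))*(-8) + 10) + 9621) + 17724) = -52600/((((-7/3 - 4*0)*(-8) + 10) + 9621) + 17724) = -52600/((((-7/3 + 0)*(-8) + 10) + 9621) + 17724) = -52600/(((-7/3*(-8) + 10) + 9621) + 17724) = -52600/(((56/3 + 10) + 9621) + 17724) = -52600/((86/3 + 9621) + 17724) = -52600/(28949/3 + 17724) = -52600/82121/3 = -52600*3/82121 = -157800/82121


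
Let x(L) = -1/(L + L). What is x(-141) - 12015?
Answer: -3388229/282 ≈ -12015.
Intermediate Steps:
x(L) = -1/(2*L)
x(-141) - 12015 = -½/(-141) - 12015 = -½*(-1/141) - 12015 = 1/282 - 12015 = -3388229/282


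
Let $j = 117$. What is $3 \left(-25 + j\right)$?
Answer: $276$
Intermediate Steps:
$3 \left(-25 + j\right) = 3 \left(-25 + 117\right) = 3 \cdot 92 = 276$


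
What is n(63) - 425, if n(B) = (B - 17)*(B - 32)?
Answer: 1001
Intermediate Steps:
n(B) = (-32 + B)*(-17 + B) (n(B) = (-17 + B)*(-32 + B) = (-32 + B)*(-17 + B))
n(63) - 425 = (544 + 63² - 49*63) - 425 = (544 + 3969 - 3087) - 425 = 1426 - 425 = 1001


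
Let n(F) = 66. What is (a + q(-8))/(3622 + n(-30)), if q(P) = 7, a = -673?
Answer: -333/1844 ≈ -0.18059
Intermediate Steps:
(a + q(-8))/(3622 + n(-30)) = (-673 + 7)/(3622 + 66) = -666/3688 = -666*1/3688 = -333/1844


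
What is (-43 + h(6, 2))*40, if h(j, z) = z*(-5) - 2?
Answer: -2200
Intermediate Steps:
h(j, z) = -2 - 5*z (h(j, z) = -5*z - 2 = -2 - 5*z)
(-43 + h(6, 2))*40 = (-43 + (-2 - 5*2))*40 = (-43 + (-2 - 10))*40 = (-43 - 12)*40 = -55*40 = -2200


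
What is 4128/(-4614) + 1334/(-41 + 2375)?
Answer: -289973/897423 ≈ -0.32312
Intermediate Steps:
4128/(-4614) + 1334/(-41 + 2375) = 4128*(-1/4614) + 1334/2334 = -688/769 + 1334*(1/2334) = -688/769 + 667/1167 = -289973/897423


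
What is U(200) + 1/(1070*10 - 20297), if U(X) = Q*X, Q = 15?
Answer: 28790999/9597 ≈ 3000.0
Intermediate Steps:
U(X) = 15*X
U(200) + 1/(1070*10 - 20297) = 15*200 + 1/(1070*10 - 20297) = 3000 + 1/(10700 - 20297) = 3000 + 1/(-9597) = 3000 - 1/9597 = 28790999/9597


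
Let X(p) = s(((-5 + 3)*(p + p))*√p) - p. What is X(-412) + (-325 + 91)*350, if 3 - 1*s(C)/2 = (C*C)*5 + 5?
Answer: 11189442988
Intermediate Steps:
s(C) = -4 - 10*C² (s(C) = 6 - 2*((C*C)*5 + 5) = 6 - 2*(C²*5 + 5) = 6 - 2*(5*C² + 5) = 6 - 2*(5 + 5*C²) = 6 + (-10 - 10*C²) = -4 - 10*C²)
X(p) = -4 - p - 160*p³ (X(p) = (-4 - 10*p*(-5 + 3)²*(p + p)²) - p = (-4 - 10*16*p³) - p = (-4 - 160*p³) - p = -4 - p - 160*p³)
X(-412) + (-325 + 91)*350 = (-4 - 1*(-412) - 160*(-412)³) + (-325 + 91)*350 = (-4 + 412 - 160*(-69934528)) - 234*350 = (-4 + 412 + 11189524480) - 81900 = 11189524888 - 81900 = 11189442988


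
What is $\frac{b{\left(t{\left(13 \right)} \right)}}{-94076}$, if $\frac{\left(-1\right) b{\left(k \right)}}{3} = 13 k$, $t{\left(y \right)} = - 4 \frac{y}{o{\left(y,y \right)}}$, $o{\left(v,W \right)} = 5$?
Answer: $- \frac{507}{117595} \approx -0.0043114$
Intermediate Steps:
$t{\left(y \right)} = - \frac{4 y}{5}$ ($t{\left(y \right)} = - 4 \frac{y}{5} = - \frac{4 y}{5}$)
$b{\left(k \right)} = - 39 k$ ($b{\left(k \right)} = - 3 \cdot 13 k = - 39 k$)
$\frac{b{\left(t{\left(13 \right)} \right)}}{-94076} = \frac{\left(-39\right) \left(\left(- \frac{4}{5}\right) 13\right)}{-94076} = \left(-39\right) \left(- \frac{52}{5}\right) \left(- \frac{1}{94076}\right) = \frac{2028}{5} \left(- \frac{1}{94076}\right) = - \frac{507}{117595}$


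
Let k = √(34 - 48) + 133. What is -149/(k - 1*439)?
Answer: 22797/46825 + 149*I*√14/93650 ≈ 0.48686 + 0.0059531*I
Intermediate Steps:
k = 133 + I*√14 (k = √(-14) + 133 = I*√14 + 133 = 133 + I*√14 ≈ 133.0 + 3.7417*I)
-149/(k - 1*439) = -149/((133 + I*√14) - 1*439) = -149/((133 + I*√14) - 439) = -149/(-306 + I*√14)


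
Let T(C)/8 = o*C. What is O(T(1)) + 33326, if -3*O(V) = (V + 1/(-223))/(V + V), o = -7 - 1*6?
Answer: 1545785453/46384 ≈ 33326.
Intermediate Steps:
o = -13 (o = -7 - 6 = -13)
T(C) = -104*C (T(C) = 8*(-13*C) = -104*C)
O(V) = -(-1/223 + V)/(6*V) (O(V) = -(V + 1/(-223))/(3*(V + V)) = -(V - 1/223)/(3*(2*V)) = -(-1/223 + V)*1/(2*V)/3 = -(-1/223 + V)/(6*V))
O(T(1)) + 33326 = (1 - (-23192))/(1338*((-104*1))) + 33326 = (1/1338)*(1 - 223*(-104))/(-104) + 33326 = (1/1338)*(-1/104)*(1 + 23192) + 33326 = (1/1338)*(-1/104)*23193 + 33326 = -7731/46384 + 33326 = 1545785453/46384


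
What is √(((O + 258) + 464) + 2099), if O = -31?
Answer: 3*√310 ≈ 52.820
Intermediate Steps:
√(((O + 258) + 464) + 2099) = √(((-31 + 258) + 464) + 2099) = √((227 + 464) + 2099) = √(691 + 2099) = √2790 = 3*√310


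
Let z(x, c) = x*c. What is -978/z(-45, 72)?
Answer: 163/540 ≈ 0.30185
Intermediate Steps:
z(x, c) = c*x
-978/z(-45, 72) = -978/(72*(-45)) = -978/(-3240) = -978*(-1/3240) = 163/540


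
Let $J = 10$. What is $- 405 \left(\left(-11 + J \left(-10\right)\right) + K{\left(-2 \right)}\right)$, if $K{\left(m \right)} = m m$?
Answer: $43335$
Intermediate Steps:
$K{\left(m \right)} = m^{2}$
$- 405 \left(\left(-11 + J \left(-10\right)\right) + K{\left(-2 \right)}\right) = - 405 \left(\left(-11 + 10 \left(-10\right)\right) + \left(-2\right)^{2}\right) = - 405 \left(\left(-11 - 100\right) + 4\right) = - 405 \left(-111 + 4\right) = \left(-405\right) \left(-107\right) = 43335$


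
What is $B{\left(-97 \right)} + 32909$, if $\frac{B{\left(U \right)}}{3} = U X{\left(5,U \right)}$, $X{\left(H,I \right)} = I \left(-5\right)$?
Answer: $-108226$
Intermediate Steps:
$X{\left(H,I \right)} = - 5 I$
$B{\left(U \right)} = - 15 U^{2}$ ($B{\left(U \right)} = 3 U \left(- 5 U\right) = 3 \left(- 5 U^{2}\right) = - 15 U^{2}$)
$B{\left(-97 \right)} + 32909 = - 15 \left(-97\right)^{2} + 32909 = \left(-15\right) 9409 + 32909 = -141135 + 32909 = -108226$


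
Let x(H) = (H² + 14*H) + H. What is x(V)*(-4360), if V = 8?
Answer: -802240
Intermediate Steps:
x(H) = H² + 15*H
x(V)*(-4360) = (8*(15 + 8))*(-4360) = (8*23)*(-4360) = 184*(-4360) = -802240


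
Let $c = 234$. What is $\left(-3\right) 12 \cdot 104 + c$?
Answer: $-3510$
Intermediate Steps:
$\left(-3\right) 12 \cdot 104 + c = \left(-3\right) 12 \cdot 104 + 234 = \left(-36\right) 104 + 234 = -3744 + 234 = -3510$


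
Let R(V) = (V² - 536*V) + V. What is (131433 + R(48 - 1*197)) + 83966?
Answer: 317315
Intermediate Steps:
R(V) = V² - 535*V
(131433 + R(48 - 1*197)) + 83966 = (131433 + (48 - 1*197)*(-535 + (48 - 1*197))) + 83966 = (131433 + (48 - 197)*(-535 + (48 - 197))) + 83966 = (131433 - 149*(-535 - 149)) + 83966 = (131433 - 149*(-684)) + 83966 = (131433 + 101916) + 83966 = 233349 + 83966 = 317315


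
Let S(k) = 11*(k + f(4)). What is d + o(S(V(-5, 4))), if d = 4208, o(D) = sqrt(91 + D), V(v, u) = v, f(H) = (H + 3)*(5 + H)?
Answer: 4235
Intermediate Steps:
f(H) = (3 + H)*(5 + H)
S(k) = 693 + 11*k (S(k) = 11*(k + (15 + 4**2 + 8*4)) = 11*(k + (15 + 16 + 32)) = 11*(k + 63) = 11*(63 + k) = 693 + 11*k)
d + o(S(V(-5, 4))) = 4208 + sqrt(91 + (693 + 11*(-5))) = 4208 + sqrt(91 + (693 - 55)) = 4208 + sqrt(91 + 638) = 4208 + sqrt(729) = 4208 + 27 = 4235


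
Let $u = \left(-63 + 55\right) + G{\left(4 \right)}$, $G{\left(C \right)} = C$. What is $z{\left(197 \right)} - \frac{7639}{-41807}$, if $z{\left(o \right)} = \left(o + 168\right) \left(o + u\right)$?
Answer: $\frac{2945101754}{41807} \approx 70445.0$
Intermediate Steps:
$u = -4$ ($u = \left(-63 + 55\right) + 4 = -8 + 4 = -4$)
$z{\left(o \right)} = \left(-4 + o\right) \left(168 + o\right)$ ($z{\left(o \right)} = \left(o + 168\right) \left(o - 4\right) = \left(168 + o\right) \left(-4 + o\right) = \left(-4 + o\right) \left(168 + o\right)$)
$z{\left(197 \right)} - \frac{7639}{-41807} = \left(-672 + 197^{2} + 164 \cdot 197\right) - \frac{7639}{-41807} = \left(-672 + 38809 + 32308\right) - - \frac{7639}{41807} = 70445 + \frac{7639}{41807} = \frac{2945101754}{41807}$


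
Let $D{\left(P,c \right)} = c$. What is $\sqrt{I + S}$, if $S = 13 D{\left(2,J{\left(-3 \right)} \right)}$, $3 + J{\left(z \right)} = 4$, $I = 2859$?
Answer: $2 \sqrt{718} \approx 53.591$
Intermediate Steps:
$J{\left(z \right)} = 1$ ($J{\left(z \right)} = -3 + 4 = 1$)
$S = 13$ ($S = 13 \cdot 1 = 13$)
$\sqrt{I + S} = \sqrt{2859 + 13} = \sqrt{2872} = 2 \sqrt{718}$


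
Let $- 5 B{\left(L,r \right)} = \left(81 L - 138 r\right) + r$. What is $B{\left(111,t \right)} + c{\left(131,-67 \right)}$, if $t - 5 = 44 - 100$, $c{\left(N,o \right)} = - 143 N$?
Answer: $- \frac{109643}{5} \approx -21929.0$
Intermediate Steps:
$t = -51$ ($t = 5 + \left(44 - 100\right) = 5 - 56 = -51$)
$B{\left(L,r \right)} = - \frac{81 L}{5} + \frac{137 r}{5}$ ($B{\left(L,r \right)} = - \frac{\left(81 L - 138 r\right) + r}{5} = - \frac{\left(- 138 r + 81 L\right) + r}{5} = - \frac{- 137 r + 81 L}{5} = - \frac{81 L}{5} + \frac{137 r}{5}$)
$B{\left(111,t \right)} + c{\left(131,-67 \right)} = \left(\left(- \frac{81}{5}\right) 111 + \frac{137}{5} \left(-51\right)\right) - 18733 = \left(- \frac{8991}{5} - \frac{6987}{5}\right) - 18733 = - \frac{15978}{5} - 18733 = - \frac{109643}{5}$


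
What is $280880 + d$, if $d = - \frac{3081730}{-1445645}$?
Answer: $\frac{81211169866}{289129} \approx 2.8088 \cdot 10^{5}$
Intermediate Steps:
$d = \frac{616346}{289129}$ ($d = \left(-3081730\right) \left(- \frac{1}{1445645}\right) = \frac{616346}{289129} \approx 2.1317$)
$280880 + d = 280880 + \frac{616346}{289129} = \frac{81211169866}{289129}$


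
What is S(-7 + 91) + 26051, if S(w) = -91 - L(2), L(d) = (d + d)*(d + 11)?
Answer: 25908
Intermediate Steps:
L(d) = 2*d*(11 + d) (L(d) = (2*d)*(11 + d) = 2*d*(11 + d))
S(w) = -143 (S(w) = -91 - 2*2*(11 + 2) = -91 - 2*2*13 = -91 - 1*52 = -91 - 52 = -143)
S(-7 + 91) + 26051 = -143 + 26051 = 25908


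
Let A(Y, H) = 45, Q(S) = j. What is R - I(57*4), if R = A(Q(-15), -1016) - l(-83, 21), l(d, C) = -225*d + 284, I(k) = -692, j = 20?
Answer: -18222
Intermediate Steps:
Q(S) = 20
l(d, C) = 284 - 225*d
R = -18914 (R = 45 - (284 - 225*(-83)) = 45 - (284 + 18675) = 45 - 1*18959 = 45 - 18959 = -18914)
R - I(57*4) = -18914 - 1*(-692) = -18914 + 692 = -18222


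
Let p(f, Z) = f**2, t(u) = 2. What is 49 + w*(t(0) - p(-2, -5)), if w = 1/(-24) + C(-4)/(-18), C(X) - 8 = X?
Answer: 1783/36 ≈ 49.528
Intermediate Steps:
C(X) = 8 + X
w = -19/72 (w = 1/(-24) + (8 - 4)/(-18) = 1*(-1/24) + 4*(-1/18) = -1/24 - 2/9 = -19/72 ≈ -0.26389)
49 + w*(t(0) - p(-2, -5)) = 49 - 19*(2 - 1*(-2)**2)/72 = 49 - 19*(2 - 1*4)/72 = 49 - 19*(2 - 4)/72 = 49 - 19/72*(-2) = 49 + 19/36 = 1783/36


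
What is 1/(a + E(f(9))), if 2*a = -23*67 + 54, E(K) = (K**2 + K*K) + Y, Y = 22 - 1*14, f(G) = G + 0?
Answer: -2/1147 ≈ -0.0017437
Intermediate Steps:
f(G) = G
Y = 8 (Y = 22 - 14 = 8)
E(K) = 8 + 2*K**2 (E(K) = (K**2 + K*K) + 8 = (K**2 + K**2) + 8 = 2*K**2 + 8 = 8 + 2*K**2)
a = -1487/2 (a = (-23*67 + 54)/2 = (-1541 + 54)/2 = (1/2)*(-1487) = -1487/2 ≈ -743.50)
1/(a + E(f(9))) = 1/(-1487/2 + (8 + 2*9**2)) = 1/(-1487/2 + (8 + 2*81)) = 1/(-1487/2 + (8 + 162)) = 1/(-1487/2 + 170) = 1/(-1147/2) = -2/1147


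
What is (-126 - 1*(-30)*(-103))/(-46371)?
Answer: 1072/15457 ≈ 0.069354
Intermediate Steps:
(-126 - 1*(-30)*(-103))/(-46371) = (-126 + 30*(-103))*(-1/46371) = (-126 - 3090)*(-1/46371) = -3216*(-1/46371) = 1072/15457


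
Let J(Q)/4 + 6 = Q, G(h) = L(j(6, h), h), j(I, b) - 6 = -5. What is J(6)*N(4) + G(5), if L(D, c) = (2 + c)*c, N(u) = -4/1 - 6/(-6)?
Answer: 35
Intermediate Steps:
j(I, b) = 1 (j(I, b) = 6 - 5 = 1)
N(u) = -3 (N(u) = -4*1 - 6*(-⅙) = -4 + 1 = -3)
L(D, c) = c*(2 + c)
G(h) = h*(2 + h)
J(Q) = -24 + 4*Q
J(6)*N(4) + G(5) = (-24 + 4*6)*(-3) + 5*(2 + 5) = (-24 + 24)*(-3) + 5*7 = 0*(-3) + 35 = 0 + 35 = 35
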